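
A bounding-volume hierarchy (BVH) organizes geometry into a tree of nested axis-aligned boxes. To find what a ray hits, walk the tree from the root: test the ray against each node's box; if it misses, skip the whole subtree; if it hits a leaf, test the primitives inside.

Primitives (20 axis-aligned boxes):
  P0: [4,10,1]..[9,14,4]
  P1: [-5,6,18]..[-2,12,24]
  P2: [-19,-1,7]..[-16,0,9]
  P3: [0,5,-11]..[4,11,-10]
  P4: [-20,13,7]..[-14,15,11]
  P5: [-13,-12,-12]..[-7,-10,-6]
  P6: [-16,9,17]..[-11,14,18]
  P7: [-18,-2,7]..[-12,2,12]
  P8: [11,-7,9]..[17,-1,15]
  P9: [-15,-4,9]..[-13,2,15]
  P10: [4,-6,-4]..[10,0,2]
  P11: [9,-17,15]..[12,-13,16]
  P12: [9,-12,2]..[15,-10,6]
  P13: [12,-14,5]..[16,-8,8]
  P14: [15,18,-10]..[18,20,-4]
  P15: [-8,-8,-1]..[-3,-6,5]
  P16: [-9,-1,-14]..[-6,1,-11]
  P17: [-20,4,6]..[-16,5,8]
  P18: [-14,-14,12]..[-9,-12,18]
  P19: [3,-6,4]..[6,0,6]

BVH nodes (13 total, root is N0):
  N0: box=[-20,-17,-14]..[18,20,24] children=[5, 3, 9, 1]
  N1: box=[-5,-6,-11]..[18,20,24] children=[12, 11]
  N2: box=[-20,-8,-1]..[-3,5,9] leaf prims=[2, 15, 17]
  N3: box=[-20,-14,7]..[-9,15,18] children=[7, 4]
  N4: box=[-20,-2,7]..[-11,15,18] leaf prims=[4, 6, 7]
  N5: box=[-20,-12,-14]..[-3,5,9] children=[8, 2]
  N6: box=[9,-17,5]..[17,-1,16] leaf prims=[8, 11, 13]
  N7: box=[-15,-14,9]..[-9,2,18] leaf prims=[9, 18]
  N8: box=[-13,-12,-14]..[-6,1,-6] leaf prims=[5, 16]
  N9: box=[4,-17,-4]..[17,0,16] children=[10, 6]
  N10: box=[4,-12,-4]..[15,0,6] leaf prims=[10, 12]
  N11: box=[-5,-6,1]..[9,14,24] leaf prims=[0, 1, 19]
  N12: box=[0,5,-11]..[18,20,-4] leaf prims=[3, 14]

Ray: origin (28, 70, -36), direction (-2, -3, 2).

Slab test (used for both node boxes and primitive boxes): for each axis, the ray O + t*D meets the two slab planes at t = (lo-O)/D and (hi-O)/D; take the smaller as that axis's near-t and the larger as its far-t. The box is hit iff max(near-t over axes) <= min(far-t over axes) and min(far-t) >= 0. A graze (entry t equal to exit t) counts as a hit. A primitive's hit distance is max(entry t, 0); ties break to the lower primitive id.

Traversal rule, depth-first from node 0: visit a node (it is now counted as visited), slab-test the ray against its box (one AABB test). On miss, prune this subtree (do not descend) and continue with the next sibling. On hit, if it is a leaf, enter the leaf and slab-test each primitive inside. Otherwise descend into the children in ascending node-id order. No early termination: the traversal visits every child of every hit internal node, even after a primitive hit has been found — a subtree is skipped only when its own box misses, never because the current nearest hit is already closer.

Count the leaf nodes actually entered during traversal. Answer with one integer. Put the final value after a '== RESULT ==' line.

Trace the traversal:
N0 x:[5,24] y:[50/3,29] z:[11,30] -> hit [50/3,24], descend [1, 3, 5, 9]
  N1 x:[5,33/2] y:[50/3,76/3] z:[25/2,30] -> miss, prune
  N3 x:[37/2,24] y:[55/3,28] z:[43/2,27] -> hit [43/2,24], descend [4, 7]
    N4 x:[39/2,24] y:[55/3,24] z:[43/2,27] -> hit [43/2,24] leaf, test {P4(miss), P6(miss), P7@t=68/3}
    N7 x:[37/2,43/2] y:[68/3,28] z:[45/2,27] -> miss, prune
  N5 x:[31/2,24] y:[65/3,82/3] z:[11,45/2] -> hit [65/3,45/2], descend [2, 8]
    N2 x:[31/2,24] y:[65/3,26] z:[35/2,45/2] -> hit [65/3,45/2] leaf, test {P2(miss), P15(miss), P17@t=22}
    N8 x:[17,41/2] y:[23,82/3] z:[11,15] -> miss, prune
  N9 x:[11/2,12] y:[70/3,29] z:[16,26] -> miss, prune

Visited [0, 1, 3, 4, 7, 5, 2, 8, 9]. Tests: 9 box, 2 leaf. Nearest: P17.

== RESULT ==
2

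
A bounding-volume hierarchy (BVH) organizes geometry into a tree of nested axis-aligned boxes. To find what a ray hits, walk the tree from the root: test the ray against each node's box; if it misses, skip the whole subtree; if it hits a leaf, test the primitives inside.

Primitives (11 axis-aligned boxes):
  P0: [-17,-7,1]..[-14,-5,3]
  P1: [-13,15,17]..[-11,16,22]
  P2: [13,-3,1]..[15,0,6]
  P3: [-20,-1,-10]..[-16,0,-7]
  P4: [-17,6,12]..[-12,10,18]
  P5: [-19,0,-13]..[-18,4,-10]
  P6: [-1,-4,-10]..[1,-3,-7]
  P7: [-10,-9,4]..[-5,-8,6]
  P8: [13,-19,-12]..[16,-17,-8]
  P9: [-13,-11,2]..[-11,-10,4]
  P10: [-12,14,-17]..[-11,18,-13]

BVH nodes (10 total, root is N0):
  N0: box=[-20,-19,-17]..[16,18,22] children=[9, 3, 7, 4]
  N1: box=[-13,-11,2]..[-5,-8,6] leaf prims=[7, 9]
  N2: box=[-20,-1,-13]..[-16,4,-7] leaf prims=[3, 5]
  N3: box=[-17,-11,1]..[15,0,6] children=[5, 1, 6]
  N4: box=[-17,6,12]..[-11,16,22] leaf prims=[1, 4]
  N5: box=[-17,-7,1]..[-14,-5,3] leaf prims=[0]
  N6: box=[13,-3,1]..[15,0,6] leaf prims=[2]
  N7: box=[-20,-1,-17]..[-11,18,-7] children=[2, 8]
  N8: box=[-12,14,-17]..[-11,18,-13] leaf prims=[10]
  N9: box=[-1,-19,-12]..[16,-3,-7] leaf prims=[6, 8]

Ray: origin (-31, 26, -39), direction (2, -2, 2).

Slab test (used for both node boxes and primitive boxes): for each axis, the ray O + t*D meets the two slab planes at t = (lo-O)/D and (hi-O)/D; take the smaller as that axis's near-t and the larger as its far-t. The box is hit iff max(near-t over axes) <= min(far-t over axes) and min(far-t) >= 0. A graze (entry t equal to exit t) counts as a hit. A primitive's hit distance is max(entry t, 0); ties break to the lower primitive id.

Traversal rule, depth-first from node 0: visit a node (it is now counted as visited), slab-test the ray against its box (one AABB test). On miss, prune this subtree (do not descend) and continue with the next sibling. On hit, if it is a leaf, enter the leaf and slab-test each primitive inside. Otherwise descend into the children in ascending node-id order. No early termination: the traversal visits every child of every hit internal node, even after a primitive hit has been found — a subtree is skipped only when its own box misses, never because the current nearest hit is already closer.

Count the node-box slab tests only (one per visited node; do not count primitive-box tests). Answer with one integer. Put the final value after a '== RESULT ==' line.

Trace the traversal:
N0 x:[11/2,47/2] y:[4,45/2] z:[11,61/2] -> hit [11,45/2], descend [3, 4, 7, 9]
  N3 x:[7,23] y:[13,37/2] z:[20,45/2] -> miss, prune
  N4 x:[7,10] y:[5,10] z:[51/2,61/2] -> miss, prune
  N7 x:[11/2,10] y:[4,27/2] z:[11,16] -> miss, prune
  N9 x:[15,47/2] y:[29/2,45/2] z:[27/2,16] -> hit [15,16] leaf, test {P6@t=15, P8(miss)}

5 AABB tests over nodes [0, 3, 4, 7, 9]; 1 leaf entered; closest P6.

== RESULT ==
5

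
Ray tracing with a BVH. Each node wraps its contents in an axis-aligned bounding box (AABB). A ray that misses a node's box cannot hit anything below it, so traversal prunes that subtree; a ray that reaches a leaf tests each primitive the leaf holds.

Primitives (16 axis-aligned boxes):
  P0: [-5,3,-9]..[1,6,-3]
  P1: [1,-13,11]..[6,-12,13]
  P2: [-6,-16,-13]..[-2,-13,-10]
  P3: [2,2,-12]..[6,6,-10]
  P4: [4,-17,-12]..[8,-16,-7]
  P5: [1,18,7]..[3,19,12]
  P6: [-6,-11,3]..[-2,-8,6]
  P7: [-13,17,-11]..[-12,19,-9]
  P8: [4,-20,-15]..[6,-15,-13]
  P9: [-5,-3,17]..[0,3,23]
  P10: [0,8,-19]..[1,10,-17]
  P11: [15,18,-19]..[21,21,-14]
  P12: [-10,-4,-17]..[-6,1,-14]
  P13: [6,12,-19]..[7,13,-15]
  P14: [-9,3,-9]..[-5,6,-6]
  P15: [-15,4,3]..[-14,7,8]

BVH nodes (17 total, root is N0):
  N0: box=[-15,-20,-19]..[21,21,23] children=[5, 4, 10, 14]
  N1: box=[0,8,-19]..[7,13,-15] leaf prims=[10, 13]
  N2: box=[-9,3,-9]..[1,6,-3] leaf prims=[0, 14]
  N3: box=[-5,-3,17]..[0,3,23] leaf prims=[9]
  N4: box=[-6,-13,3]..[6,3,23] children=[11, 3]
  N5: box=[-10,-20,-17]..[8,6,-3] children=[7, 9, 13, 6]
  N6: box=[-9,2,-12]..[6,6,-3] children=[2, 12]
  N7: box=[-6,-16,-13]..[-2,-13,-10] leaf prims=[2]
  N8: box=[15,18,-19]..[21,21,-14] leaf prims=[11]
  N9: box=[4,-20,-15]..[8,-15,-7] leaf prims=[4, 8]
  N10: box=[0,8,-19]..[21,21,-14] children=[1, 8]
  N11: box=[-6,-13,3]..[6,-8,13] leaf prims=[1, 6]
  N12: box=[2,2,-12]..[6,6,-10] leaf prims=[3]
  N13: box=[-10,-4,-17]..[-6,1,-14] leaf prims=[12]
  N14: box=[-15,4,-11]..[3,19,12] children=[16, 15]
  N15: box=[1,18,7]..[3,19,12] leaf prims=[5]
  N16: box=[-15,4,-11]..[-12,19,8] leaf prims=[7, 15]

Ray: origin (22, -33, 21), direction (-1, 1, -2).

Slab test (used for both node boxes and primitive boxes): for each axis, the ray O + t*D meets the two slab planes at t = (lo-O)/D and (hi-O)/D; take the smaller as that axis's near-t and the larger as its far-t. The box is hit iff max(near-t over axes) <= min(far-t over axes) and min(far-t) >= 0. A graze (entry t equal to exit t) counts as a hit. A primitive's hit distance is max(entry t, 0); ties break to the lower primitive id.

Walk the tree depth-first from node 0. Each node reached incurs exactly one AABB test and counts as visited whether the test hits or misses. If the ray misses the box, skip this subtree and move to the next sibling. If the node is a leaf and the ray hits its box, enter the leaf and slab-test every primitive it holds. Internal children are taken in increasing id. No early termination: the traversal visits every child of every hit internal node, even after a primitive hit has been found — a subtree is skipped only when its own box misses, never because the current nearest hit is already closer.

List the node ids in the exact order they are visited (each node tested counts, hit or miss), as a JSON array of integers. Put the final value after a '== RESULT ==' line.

Traverse from the root:
N0 x:[1,37] y:[13,54] z:[-1,20] -> hit [13,20], descend [4, 5, 10, 14]
  N4 x:[16,28] y:[20,36] z:[-1,9] -> miss, prune
  N5 x:[14,32] y:[13,39] z:[12,19] -> hit [14,19], descend [6, 7, 9, 13]
    N6 x:[16,31] y:[35,39] z:[12,33/2] -> miss, prune
    N7 x:[24,28] y:[17,20] z:[31/2,17] -> miss, prune
    N9 x:[14,18] y:[13,18] z:[14,18] -> hit [14,18] leaf, test {P4@t=16, P8@t=17}
    N13 x:[28,32] y:[29,34] z:[35/2,19] -> miss, prune
  N10 x:[1,22] y:[41,54] z:[35/2,20] -> miss, prune
  N14 x:[19,37] y:[37,52] z:[9/2,16] -> miss, prune

order=[0, 4, 5, 6, 7, 9, 13, 10, 14]  |boxes|=9  |leaves|=1  hit=P4

== RESULT ==
[0, 4, 5, 6, 7, 9, 13, 10, 14]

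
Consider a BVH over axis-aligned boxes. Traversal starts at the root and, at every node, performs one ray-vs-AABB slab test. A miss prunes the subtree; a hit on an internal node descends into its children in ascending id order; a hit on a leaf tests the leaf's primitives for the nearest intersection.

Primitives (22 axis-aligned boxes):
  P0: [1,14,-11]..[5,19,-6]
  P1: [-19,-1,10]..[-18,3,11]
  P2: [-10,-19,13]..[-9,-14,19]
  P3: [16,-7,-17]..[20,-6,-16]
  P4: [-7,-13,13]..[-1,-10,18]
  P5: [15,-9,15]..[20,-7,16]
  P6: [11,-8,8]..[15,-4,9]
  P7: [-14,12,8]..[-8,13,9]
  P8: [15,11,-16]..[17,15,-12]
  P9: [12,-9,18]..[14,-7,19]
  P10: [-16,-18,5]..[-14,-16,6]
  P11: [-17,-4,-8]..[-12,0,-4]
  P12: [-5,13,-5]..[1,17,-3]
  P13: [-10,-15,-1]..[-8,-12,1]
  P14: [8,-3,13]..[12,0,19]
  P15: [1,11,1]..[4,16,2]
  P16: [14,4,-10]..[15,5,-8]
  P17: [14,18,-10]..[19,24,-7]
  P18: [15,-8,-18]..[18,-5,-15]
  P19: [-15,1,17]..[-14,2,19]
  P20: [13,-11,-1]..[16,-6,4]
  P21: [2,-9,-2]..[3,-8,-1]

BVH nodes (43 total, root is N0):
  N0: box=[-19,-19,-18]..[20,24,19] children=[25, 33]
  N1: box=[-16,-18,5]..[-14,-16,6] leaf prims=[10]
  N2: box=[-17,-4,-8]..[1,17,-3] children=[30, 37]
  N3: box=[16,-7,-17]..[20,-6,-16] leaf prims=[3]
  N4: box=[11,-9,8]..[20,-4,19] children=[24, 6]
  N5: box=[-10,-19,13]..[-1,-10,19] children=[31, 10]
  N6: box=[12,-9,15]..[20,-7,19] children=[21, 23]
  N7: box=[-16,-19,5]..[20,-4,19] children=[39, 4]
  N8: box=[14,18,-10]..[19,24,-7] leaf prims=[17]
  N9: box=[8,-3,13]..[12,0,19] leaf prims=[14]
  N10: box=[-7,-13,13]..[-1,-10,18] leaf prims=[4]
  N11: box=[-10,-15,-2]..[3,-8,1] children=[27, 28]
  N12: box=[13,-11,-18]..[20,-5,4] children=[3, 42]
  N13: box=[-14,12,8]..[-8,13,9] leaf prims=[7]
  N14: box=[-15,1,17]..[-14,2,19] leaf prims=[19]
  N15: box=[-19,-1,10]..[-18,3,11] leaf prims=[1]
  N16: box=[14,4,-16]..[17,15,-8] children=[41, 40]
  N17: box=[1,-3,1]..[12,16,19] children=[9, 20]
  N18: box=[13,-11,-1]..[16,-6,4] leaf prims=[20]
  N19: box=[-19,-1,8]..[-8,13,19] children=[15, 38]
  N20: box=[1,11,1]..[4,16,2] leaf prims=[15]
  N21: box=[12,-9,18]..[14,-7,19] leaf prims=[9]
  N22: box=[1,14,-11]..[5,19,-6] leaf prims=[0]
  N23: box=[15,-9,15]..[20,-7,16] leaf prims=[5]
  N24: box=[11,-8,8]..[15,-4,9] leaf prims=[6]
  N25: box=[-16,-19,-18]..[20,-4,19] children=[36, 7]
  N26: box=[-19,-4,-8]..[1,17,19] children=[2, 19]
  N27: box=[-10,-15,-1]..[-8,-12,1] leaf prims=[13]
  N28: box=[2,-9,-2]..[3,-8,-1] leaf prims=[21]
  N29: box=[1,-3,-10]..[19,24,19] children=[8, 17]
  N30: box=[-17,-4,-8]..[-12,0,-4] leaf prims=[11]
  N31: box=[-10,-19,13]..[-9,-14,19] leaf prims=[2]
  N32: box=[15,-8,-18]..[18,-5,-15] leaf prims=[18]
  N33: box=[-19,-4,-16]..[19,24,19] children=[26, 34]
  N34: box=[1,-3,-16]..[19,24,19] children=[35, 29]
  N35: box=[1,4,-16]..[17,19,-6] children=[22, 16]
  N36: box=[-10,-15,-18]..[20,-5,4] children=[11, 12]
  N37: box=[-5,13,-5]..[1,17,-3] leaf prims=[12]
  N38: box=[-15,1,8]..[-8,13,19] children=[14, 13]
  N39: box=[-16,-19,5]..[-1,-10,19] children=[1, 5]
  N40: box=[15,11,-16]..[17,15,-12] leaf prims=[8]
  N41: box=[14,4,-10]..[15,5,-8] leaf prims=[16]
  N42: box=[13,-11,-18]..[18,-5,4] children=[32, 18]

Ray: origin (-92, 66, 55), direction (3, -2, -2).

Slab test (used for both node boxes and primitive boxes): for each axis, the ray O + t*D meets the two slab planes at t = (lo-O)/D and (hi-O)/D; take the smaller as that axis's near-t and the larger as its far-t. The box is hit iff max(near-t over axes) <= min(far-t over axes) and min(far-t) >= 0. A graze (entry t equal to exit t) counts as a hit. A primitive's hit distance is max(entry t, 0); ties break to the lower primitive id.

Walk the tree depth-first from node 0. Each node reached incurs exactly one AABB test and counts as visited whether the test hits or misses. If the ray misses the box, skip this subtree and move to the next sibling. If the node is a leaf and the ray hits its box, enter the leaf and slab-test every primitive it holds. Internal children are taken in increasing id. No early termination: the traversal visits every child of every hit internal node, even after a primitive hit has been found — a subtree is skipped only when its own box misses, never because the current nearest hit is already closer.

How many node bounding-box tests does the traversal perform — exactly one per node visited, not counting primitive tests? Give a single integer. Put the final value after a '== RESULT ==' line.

Traverse from the root:
N0 x:[73/3,112/3] y:[21,85/2] z:[18,73/2] -> hit [73/3,73/2], descend [25, 33]
  N25 x:[76/3,112/3] y:[35,85/2] z:[18,73/2] -> hit [35,73/2], descend [7, 36]
    N7 x:[76/3,112/3] y:[35,85/2] z:[18,25] -> miss, prune
    N36 x:[82/3,112/3] y:[71/2,81/2] z:[51/2,73/2] -> hit [71/2,73/2], descend [11, 12]
      N11 x:[82/3,95/3] y:[37,81/2] z:[27,57/2] -> miss, prune
      N12 x:[35,112/3] y:[71/2,77/2] z:[51/2,73/2] -> hit [71/2,73/2], descend [3, 42]
        N3 x:[36,112/3] y:[36,73/2] z:[71/2,36] -> hit [36,36] leaf, test {P3@t=36}
        N42 x:[35,110/3] y:[71/2,77/2] z:[51/2,73/2] -> hit [71/2,73/2], descend [18, 32]
          N18 x:[35,36] y:[36,77/2] z:[51/2,28] -> miss, prune
          N32 x:[107/3,110/3] y:[71/2,37] z:[35,73/2] -> hit [107/3,73/2] leaf, test {P18@t=107/3}
  N33 x:[73/3,37] y:[21,35] z:[18,71/2] -> hit [73/3,35], descend [26, 34]
    N26 x:[73/3,31] y:[49/2,35] z:[18,63/2] -> hit [49/2,31], descend [2, 19]
      N2 x:[25,31] y:[49/2,35] z:[29,63/2] -> hit [29,31], descend [30, 37]
        N30 x:[25,80/3] y:[33,35] z:[59/2,63/2] -> miss, prune
        N37 x:[29,31] y:[49/2,53/2] z:[29,30] -> miss, prune
      N19 x:[73/3,28] y:[53/2,67/2] z:[18,47/2] -> miss, prune
    N34 x:[31,37] y:[21,69/2] z:[18,71/2] -> hit [31,69/2], descend [29, 35]
      N29 x:[31,37] y:[21,69/2] z:[18,65/2] -> hit [31,65/2], descend [8, 17]
        N8 x:[106/3,37] y:[21,24] z:[31,65/2] -> miss, prune
        N17 x:[31,104/3] y:[25,69/2] z:[18,27] -> miss, prune
      N35 x:[31,109/3] y:[47/2,31] z:[61/2,71/2] -> hit [31,31], descend [16, 22]
        N16 x:[106/3,109/3] y:[51/2,31] z:[63/2,71/2] -> miss, prune
        N22 x:[31,97/3] y:[47/2,26] z:[61/2,33] -> miss, prune

Visited [0, 25, 7, 36, 11, 12, 3, 42, 18, 32, 33, 26, 2, 30, 37, 19, 34, 29, 8, 17, 35, 16, 22]. Tests: 23 box, 2 leaf. Nearest: P18.

== RESULT ==
23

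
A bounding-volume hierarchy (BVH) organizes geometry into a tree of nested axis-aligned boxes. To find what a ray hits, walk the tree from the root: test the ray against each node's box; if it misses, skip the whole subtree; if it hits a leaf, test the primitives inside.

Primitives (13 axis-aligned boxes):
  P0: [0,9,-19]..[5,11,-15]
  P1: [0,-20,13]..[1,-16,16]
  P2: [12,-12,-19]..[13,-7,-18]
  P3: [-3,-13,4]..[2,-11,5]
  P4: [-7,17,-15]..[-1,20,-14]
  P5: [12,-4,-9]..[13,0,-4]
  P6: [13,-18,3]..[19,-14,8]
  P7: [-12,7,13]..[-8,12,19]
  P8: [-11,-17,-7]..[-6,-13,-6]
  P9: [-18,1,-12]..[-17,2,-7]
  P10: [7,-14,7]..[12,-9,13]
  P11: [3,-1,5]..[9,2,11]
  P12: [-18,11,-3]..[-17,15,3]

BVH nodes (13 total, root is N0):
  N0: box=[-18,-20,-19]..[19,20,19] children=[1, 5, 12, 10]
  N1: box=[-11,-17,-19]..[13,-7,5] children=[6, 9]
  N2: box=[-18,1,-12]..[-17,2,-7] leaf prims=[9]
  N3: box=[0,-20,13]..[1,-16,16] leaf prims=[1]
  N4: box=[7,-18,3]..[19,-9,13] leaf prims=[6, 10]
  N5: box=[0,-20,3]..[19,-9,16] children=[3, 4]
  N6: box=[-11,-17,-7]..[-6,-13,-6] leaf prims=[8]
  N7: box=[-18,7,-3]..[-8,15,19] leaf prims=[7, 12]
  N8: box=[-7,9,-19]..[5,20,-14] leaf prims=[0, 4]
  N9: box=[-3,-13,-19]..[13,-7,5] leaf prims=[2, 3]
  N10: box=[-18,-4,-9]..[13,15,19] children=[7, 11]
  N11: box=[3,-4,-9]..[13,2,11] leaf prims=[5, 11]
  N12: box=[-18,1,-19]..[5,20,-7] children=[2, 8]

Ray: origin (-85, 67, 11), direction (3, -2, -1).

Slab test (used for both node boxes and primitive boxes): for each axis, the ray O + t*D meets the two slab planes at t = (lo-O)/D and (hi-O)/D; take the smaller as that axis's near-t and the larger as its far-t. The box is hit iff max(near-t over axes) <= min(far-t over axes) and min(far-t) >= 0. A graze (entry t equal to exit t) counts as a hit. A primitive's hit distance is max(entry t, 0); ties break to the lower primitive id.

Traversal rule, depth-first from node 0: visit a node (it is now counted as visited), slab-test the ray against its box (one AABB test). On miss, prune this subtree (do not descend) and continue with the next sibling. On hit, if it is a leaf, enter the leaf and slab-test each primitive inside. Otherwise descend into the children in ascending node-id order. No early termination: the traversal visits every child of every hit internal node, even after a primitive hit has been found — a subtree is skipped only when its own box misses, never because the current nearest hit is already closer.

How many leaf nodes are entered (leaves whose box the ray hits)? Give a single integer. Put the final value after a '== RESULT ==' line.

Traverse from the root:
N0 x:[67/3,104/3] y:[47/2,87/2] z:[-8,30] -> hit [47/2,30], descend [1, 5, 10, 12]
  N1 x:[74/3,98/3] y:[37,42] z:[6,30] -> miss, prune
  N5 x:[85/3,104/3] y:[38,87/2] z:[-5,8] -> miss, prune
  N10 x:[67/3,98/3] y:[26,71/2] z:[-8,20] -> miss, prune
  N12 x:[67/3,30] y:[47/2,33] z:[18,30] -> hit [47/2,30], descend [2, 8]
    N2 x:[67/3,68/3] y:[65/2,33] z:[18,23] -> miss, prune
    N8 x:[26,30] y:[47/2,29] z:[25,30] -> hit [26,29] leaf, test {P0@t=85/3, P4(miss)}

Visited [0, 1, 5, 10, 12, 2, 8]. Tests: 7 box, 1 leaf. Nearest: P0.

== RESULT ==
1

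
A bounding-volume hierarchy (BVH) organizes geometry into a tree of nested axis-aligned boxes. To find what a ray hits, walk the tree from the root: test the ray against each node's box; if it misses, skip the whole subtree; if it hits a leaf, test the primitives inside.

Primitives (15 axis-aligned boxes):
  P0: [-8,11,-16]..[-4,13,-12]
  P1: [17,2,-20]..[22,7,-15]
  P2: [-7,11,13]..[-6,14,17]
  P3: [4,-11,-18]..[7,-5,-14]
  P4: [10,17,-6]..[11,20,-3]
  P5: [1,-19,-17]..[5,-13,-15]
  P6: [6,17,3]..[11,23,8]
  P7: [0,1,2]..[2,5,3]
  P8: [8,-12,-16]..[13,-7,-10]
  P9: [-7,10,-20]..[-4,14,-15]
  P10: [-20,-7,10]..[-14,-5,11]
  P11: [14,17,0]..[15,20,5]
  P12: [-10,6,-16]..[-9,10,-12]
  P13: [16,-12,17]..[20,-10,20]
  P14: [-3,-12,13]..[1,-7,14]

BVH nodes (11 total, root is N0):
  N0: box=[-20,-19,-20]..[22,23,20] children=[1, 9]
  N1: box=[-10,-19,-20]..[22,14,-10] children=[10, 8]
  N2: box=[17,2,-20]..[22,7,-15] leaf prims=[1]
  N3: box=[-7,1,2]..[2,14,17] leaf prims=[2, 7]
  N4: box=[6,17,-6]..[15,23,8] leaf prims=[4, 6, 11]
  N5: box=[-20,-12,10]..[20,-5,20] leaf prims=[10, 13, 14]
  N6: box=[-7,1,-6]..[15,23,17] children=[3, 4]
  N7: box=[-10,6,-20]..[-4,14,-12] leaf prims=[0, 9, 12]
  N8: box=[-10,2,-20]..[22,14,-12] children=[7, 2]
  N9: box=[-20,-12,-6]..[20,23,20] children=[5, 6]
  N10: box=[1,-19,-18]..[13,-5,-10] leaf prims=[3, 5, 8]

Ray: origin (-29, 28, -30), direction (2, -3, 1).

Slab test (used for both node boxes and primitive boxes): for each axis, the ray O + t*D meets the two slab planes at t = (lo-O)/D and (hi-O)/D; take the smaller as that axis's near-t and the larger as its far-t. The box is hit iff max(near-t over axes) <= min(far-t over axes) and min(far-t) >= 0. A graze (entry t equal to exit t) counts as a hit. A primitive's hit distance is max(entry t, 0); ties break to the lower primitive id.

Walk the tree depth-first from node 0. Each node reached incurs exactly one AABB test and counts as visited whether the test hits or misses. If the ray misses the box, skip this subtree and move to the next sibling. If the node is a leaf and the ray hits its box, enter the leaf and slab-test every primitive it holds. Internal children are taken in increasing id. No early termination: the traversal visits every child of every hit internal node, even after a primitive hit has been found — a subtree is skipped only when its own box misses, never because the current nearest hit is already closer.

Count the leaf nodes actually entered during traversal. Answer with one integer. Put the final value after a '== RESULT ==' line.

Traverse from the root:
N0 x:[9/2,51/2] y:[5/3,47/3] z:[10,50] -> hit [10,47/3], descend [1, 9]
  N1 x:[19/2,51/2] y:[14/3,47/3] z:[10,20] -> hit [10,47/3], descend [8, 10]
    N8 x:[19/2,51/2] y:[14/3,26/3] z:[10,18] -> miss, prune
    N10 x:[15,21] y:[11,47/3] z:[12,20] -> hit [15,47/3] leaf, test {P3(miss), P5@t=15, P8(miss)}
  N9 x:[9/2,49/2] y:[5/3,40/3] z:[24,50] -> miss, prune

Visited [0, 1, 8, 10, 9]. Tests: 5 box, 1 leaf. Nearest: P5.

== RESULT ==
1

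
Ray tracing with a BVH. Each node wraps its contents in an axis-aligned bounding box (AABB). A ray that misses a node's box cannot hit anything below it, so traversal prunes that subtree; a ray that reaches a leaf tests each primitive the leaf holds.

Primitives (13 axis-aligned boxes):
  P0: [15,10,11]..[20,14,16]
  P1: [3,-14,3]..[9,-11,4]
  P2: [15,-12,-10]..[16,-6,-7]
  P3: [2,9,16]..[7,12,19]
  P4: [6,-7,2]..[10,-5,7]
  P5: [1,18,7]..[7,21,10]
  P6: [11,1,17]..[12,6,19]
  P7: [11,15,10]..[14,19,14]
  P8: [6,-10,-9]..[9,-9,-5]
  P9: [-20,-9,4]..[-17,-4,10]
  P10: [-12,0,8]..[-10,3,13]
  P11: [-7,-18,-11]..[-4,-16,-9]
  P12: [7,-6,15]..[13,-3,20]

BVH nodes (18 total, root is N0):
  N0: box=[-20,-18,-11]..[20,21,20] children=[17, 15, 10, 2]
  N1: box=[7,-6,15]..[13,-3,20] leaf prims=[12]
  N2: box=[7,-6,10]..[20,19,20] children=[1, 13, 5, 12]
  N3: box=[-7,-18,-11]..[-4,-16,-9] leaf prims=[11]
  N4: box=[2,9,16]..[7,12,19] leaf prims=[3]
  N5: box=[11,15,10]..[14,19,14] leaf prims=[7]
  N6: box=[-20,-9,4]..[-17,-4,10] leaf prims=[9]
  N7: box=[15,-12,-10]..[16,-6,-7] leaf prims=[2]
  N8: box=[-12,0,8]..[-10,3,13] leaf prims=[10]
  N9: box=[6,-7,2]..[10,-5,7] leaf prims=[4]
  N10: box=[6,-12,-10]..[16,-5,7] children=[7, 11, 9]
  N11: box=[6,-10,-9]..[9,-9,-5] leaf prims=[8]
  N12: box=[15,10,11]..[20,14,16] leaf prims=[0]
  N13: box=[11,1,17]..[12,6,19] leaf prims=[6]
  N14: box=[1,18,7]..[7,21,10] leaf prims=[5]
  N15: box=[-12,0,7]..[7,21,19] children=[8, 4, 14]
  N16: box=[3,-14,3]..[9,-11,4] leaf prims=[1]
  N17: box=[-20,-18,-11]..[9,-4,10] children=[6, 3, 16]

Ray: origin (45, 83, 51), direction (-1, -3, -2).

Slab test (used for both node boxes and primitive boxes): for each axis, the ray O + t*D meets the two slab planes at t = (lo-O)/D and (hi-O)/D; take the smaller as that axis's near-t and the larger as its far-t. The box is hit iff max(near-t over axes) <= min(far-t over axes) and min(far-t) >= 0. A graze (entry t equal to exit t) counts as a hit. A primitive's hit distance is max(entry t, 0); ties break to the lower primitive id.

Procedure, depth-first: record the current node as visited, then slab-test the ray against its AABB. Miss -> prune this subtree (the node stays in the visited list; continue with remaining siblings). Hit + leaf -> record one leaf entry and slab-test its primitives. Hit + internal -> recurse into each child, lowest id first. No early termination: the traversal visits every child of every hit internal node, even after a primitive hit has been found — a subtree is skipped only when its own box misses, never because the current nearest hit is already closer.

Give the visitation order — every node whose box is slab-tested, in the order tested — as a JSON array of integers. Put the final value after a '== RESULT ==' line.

Traverse from the root:
N0 x:[25,65] y:[62/3,101/3] z:[31/2,31] -> hit [25,31], descend [2, 10, 15, 17]
  N2 x:[25,38] y:[64/3,89/3] z:[31/2,41/2] -> miss, prune
  N10 x:[29,39] y:[88/3,95/3] z:[22,61/2] -> hit [88/3,61/2], descend [7, 9, 11]
    N7 x:[29,30] y:[89/3,95/3] z:[29,61/2] -> hit [89/3,30] leaf, test {P2@t=89/3}
    N9 x:[35,39] y:[88/3,30] z:[22,49/2] -> miss, prune
    N11 x:[36,39] y:[92/3,31] z:[28,30] -> miss, prune
  N15 x:[38,57] y:[62/3,83/3] z:[16,22] -> miss, prune
  N17 x:[36,65] y:[29,101/3] z:[41/2,31] -> miss, prune

Visited [0, 2, 10, 7, 9, 11, 15, 17]. Tests: 8 box, 1 leaf. Nearest: P2.

== RESULT ==
[0, 2, 10, 7, 9, 11, 15, 17]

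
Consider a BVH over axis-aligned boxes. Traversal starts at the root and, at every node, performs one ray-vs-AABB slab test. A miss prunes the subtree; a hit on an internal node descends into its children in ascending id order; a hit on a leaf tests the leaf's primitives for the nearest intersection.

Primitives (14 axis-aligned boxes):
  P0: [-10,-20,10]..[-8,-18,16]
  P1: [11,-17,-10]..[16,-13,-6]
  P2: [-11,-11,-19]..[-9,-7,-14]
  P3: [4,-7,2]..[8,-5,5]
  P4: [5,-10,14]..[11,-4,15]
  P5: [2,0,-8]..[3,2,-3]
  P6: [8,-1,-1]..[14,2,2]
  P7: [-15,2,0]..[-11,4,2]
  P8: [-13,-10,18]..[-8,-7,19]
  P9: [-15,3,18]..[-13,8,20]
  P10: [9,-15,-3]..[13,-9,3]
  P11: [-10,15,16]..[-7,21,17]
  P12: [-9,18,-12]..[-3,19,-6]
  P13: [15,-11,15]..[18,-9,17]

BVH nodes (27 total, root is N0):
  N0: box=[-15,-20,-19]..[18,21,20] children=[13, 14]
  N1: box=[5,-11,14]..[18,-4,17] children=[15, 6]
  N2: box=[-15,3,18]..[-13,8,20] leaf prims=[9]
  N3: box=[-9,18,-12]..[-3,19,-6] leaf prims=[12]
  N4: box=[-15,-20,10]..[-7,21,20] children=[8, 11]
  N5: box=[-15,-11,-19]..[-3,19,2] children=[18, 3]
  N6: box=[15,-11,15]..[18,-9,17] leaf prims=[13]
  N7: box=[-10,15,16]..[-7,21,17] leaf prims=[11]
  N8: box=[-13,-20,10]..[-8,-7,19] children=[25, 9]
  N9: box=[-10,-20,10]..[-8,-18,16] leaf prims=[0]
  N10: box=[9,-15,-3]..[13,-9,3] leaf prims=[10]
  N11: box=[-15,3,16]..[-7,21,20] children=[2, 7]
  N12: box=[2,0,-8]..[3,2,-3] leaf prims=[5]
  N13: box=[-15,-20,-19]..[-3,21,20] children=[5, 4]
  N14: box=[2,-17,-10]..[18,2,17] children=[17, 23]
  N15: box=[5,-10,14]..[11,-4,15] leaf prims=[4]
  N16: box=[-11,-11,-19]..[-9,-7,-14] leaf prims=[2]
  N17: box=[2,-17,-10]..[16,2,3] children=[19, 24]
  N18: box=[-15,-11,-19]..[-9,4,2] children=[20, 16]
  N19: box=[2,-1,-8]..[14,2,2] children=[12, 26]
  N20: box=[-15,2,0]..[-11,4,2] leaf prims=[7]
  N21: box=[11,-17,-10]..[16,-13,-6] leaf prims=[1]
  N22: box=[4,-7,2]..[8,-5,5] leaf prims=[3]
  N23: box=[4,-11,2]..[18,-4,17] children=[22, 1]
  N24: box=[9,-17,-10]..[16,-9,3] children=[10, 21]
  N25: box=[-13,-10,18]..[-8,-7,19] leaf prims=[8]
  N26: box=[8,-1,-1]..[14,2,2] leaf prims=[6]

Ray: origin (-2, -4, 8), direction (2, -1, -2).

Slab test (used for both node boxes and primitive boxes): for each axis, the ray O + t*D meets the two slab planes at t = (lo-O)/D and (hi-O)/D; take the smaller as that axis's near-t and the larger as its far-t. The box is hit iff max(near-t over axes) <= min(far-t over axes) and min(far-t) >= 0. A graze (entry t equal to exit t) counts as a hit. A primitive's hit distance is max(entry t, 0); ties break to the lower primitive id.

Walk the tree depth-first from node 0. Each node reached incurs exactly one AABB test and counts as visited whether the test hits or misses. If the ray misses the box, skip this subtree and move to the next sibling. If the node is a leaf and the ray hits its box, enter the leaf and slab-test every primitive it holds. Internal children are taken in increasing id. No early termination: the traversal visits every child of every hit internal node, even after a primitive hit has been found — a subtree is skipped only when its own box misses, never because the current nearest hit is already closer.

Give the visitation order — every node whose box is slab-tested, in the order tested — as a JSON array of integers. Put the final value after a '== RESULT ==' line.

Traverse from the root:
N0 x:[-13/2,10] y:[-25,16] z:[-6,27/2] -> hit [-6,10], descend [13, 14]
  N13 x:[-13/2,-1/2] y:[-25,16] z:[-6,27/2] -> miss, prune
  N14 x:[2,10] y:[-6,13] z:[-9/2,9] -> hit [2,9], descend [17, 23]
    N17 x:[2,9] y:[-6,13] z:[5/2,9] -> hit [5/2,9], descend [19, 24]
      N19 x:[2,8] y:[-6,-3] z:[3,8] -> miss, prune
      N24 x:[11/2,9] y:[5,13] z:[5/2,9] -> hit [11/2,9], descend [10, 21]
        N10 x:[11/2,15/2] y:[5,11] z:[5/2,11/2] -> hit [11/2,11/2] leaf, test {P10@t=11/2}
        N21 x:[13/2,9] y:[9,13] z:[7,9] -> hit [9,9] leaf, test {P1@t=9}
    N23 x:[3,10] y:[0,7] z:[-9/2,3] -> hit [3,3], descend [1, 22]
      N1 x:[7/2,10] y:[0,7] z:[-9/2,-3] -> miss, prune
      N22 x:[3,5] y:[1,3] z:[3/2,3] -> hit [3,3] leaf, test {P3@t=3}

Summary -> nodes [0, 13, 14, 17, 19, 24, 10, 21, 23, 1, 22]; box-tests=11; leaf-entries=3; first=P3

== RESULT ==
[0, 13, 14, 17, 19, 24, 10, 21, 23, 1, 22]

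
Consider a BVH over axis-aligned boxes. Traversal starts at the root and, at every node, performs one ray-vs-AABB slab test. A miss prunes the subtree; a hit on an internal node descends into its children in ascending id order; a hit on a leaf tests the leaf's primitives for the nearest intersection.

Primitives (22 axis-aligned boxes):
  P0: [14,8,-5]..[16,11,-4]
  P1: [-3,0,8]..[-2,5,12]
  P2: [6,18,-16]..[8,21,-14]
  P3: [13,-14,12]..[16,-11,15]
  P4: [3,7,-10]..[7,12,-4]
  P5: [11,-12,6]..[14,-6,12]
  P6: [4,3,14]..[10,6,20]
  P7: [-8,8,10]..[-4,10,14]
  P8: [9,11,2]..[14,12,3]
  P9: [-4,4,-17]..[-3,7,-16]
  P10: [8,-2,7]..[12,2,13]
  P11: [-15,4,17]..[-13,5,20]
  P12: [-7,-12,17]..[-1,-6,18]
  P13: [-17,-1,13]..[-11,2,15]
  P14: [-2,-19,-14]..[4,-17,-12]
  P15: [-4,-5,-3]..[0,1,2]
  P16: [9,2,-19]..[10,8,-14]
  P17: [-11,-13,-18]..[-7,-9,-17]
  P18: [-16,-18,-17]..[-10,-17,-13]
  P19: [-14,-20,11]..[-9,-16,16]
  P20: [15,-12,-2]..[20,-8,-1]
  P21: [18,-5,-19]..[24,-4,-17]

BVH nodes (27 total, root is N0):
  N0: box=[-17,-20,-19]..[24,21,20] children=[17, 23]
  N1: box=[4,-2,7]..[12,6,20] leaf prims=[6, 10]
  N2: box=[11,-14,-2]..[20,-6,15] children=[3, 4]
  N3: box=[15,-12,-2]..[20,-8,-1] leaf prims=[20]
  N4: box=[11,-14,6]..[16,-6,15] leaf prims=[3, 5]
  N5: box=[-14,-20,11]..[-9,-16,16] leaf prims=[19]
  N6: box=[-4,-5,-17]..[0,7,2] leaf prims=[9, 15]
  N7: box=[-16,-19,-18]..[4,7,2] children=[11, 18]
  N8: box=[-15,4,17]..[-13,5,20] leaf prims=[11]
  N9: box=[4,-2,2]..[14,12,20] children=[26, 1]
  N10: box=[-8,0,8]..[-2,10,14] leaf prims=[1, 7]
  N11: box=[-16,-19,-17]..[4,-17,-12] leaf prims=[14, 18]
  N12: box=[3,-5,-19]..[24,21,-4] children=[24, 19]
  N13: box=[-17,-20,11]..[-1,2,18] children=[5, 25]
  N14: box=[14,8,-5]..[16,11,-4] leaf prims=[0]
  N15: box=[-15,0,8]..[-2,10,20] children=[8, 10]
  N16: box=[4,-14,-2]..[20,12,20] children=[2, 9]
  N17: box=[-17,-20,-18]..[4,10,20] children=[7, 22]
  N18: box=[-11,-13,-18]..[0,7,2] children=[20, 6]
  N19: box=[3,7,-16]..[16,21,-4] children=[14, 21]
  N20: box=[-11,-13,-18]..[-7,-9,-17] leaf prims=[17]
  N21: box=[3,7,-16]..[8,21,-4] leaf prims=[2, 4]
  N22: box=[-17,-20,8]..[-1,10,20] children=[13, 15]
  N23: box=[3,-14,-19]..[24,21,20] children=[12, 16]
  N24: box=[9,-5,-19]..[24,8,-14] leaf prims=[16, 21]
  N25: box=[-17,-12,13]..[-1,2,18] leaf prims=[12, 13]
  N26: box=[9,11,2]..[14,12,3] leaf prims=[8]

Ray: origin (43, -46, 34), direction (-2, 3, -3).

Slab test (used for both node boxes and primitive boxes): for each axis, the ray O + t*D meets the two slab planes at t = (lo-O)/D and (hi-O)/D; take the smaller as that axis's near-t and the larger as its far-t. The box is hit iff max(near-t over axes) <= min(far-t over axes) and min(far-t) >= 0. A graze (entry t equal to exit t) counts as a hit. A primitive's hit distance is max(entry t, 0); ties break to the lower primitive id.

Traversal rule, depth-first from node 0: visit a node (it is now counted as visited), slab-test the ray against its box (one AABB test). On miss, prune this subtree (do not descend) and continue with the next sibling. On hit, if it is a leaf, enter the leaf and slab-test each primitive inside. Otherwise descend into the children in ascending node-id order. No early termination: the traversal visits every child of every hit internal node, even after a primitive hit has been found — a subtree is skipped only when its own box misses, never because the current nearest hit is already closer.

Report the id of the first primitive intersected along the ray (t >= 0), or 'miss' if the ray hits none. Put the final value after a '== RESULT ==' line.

Walk:
N0 x:[19/2,30] y:[26/3,67/3] z:[14/3,53/3] -> hit [19/2,53/3], descend [17, 23]
  N17 x:[39/2,30] y:[26/3,56/3] z:[14/3,52/3] -> miss, prune
  N23 x:[19/2,20] y:[32/3,67/3] z:[14/3,53/3] -> hit [32/3,53/3], descend [12, 16]
    N12 x:[19/2,20] y:[41/3,67/3] z:[38/3,53/3] -> hit [41/3,53/3], descend [19, 24]
      N19 x:[27/2,20] y:[53/3,67/3] z:[38/3,50/3] -> miss, prune
      N24 x:[19/2,17] y:[41/3,18] z:[16,53/3] -> hit [16,17] leaf, test {P16@t=33/2, P21(miss)}
    N16 x:[23/2,39/2] y:[32/3,58/3] z:[14/3,12] -> hit [23/2,12], descend [2, 9]
      N2 x:[23/2,16] y:[32/3,40/3] z:[19/3,12] -> hit [23/2,12], descend [3, 4]
        N3 x:[23/2,14] y:[34/3,38/3] z:[35/3,12] -> hit [35/3,12] leaf, test {P20@t=35/3}
        N4 x:[27/2,16] y:[32/3,40/3] z:[19/3,28/3] -> miss, prune
      N9 x:[29/2,39/2] y:[44/3,58/3] z:[14/3,32/3] -> miss, prune

Visited [0, 17, 23, 12, 19, 24, 16, 2, 3, 4, 9]. Tests: 11 box, 2 leaf. Nearest: P20.

== RESULT ==
20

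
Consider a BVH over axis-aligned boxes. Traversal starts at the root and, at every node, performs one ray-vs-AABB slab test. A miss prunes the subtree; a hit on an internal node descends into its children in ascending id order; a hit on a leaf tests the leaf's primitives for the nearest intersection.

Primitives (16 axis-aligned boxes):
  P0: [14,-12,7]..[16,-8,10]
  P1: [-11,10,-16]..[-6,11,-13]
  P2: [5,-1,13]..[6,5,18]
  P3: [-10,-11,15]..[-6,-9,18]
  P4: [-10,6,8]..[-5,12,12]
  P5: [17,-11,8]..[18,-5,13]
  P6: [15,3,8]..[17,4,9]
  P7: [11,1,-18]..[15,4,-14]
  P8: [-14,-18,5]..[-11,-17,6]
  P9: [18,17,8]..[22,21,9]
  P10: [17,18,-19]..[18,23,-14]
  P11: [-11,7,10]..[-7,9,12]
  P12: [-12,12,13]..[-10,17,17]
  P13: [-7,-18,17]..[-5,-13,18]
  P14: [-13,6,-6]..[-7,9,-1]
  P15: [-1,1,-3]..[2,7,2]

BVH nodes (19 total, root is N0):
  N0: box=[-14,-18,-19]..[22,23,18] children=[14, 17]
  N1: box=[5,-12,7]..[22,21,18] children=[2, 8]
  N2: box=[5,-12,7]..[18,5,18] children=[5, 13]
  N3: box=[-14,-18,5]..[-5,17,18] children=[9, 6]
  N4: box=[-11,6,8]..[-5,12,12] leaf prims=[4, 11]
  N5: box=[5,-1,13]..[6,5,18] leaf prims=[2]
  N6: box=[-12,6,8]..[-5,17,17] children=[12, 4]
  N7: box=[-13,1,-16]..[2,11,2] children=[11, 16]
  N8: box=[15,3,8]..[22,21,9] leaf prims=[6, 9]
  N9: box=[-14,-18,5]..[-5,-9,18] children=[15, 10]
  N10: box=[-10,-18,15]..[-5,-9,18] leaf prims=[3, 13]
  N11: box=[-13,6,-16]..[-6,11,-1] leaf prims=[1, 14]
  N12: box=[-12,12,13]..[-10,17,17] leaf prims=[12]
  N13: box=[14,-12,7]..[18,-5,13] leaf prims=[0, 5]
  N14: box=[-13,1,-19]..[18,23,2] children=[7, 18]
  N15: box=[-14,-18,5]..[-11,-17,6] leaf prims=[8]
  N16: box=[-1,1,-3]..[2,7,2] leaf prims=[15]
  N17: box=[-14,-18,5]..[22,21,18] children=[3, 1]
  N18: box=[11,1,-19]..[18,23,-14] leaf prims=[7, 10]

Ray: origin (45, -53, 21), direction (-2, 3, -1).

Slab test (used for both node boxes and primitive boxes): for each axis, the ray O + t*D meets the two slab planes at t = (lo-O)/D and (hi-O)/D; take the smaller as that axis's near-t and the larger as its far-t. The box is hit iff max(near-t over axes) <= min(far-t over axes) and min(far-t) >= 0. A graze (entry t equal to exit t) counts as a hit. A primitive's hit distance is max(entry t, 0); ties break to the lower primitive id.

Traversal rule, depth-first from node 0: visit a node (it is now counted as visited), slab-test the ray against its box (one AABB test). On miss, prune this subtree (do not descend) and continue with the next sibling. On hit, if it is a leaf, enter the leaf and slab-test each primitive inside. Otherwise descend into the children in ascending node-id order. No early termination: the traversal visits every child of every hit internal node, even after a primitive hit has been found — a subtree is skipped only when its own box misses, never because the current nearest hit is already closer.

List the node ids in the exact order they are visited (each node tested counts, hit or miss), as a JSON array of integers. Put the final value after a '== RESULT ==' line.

Trace the traversal:
N0 x:[23/2,59/2] y:[35/3,76/3] z:[3,40] -> hit [35/3,76/3], descend [14, 17]
  N14 x:[27/2,29] y:[18,76/3] z:[19,40] -> hit [19,76/3], descend [7, 18]
    N7 x:[43/2,29] y:[18,64/3] z:[19,37] -> miss, prune
    N18 x:[27/2,17] y:[18,76/3] z:[35,40] -> miss, prune
  N17 x:[23/2,59/2] y:[35/3,74/3] z:[3,16] -> hit [35/3,16], descend [1, 3]
    N1 x:[23/2,20] y:[41/3,74/3] z:[3,14] -> hit [41/3,14], descend [2, 8]
      N2 x:[27/2,20] y:[41/3,58/3] z:[3,14] -> hit [41/3,14], descend [5, 13]
        N5 x:[39/2,20] y:[52/3,58/3] z:[3,8] -> miss, prune
        N13 x:[27/2,31/2] y:[41/3,16] z:[8,14] -> hit [41/3,14] leaf, test {P0(miss), P5(miss)}
      N8 x:[23/2,15] y:[56/3,74/3] z:[12,13] -> miss, prune
    N3 x:[25,59/2] y:[35/3,70/3] z:[3,16] -> miss, prune

Visited [0, 14, 7, 18, 17, 1, 2, 5, 13, 8, 3]. Tests: 11 box, 1 leaf. Nearest: miss.

== RESULT ==
[0, 14, 7, 18, 17, 1, 2, 5, 13, 8, 3]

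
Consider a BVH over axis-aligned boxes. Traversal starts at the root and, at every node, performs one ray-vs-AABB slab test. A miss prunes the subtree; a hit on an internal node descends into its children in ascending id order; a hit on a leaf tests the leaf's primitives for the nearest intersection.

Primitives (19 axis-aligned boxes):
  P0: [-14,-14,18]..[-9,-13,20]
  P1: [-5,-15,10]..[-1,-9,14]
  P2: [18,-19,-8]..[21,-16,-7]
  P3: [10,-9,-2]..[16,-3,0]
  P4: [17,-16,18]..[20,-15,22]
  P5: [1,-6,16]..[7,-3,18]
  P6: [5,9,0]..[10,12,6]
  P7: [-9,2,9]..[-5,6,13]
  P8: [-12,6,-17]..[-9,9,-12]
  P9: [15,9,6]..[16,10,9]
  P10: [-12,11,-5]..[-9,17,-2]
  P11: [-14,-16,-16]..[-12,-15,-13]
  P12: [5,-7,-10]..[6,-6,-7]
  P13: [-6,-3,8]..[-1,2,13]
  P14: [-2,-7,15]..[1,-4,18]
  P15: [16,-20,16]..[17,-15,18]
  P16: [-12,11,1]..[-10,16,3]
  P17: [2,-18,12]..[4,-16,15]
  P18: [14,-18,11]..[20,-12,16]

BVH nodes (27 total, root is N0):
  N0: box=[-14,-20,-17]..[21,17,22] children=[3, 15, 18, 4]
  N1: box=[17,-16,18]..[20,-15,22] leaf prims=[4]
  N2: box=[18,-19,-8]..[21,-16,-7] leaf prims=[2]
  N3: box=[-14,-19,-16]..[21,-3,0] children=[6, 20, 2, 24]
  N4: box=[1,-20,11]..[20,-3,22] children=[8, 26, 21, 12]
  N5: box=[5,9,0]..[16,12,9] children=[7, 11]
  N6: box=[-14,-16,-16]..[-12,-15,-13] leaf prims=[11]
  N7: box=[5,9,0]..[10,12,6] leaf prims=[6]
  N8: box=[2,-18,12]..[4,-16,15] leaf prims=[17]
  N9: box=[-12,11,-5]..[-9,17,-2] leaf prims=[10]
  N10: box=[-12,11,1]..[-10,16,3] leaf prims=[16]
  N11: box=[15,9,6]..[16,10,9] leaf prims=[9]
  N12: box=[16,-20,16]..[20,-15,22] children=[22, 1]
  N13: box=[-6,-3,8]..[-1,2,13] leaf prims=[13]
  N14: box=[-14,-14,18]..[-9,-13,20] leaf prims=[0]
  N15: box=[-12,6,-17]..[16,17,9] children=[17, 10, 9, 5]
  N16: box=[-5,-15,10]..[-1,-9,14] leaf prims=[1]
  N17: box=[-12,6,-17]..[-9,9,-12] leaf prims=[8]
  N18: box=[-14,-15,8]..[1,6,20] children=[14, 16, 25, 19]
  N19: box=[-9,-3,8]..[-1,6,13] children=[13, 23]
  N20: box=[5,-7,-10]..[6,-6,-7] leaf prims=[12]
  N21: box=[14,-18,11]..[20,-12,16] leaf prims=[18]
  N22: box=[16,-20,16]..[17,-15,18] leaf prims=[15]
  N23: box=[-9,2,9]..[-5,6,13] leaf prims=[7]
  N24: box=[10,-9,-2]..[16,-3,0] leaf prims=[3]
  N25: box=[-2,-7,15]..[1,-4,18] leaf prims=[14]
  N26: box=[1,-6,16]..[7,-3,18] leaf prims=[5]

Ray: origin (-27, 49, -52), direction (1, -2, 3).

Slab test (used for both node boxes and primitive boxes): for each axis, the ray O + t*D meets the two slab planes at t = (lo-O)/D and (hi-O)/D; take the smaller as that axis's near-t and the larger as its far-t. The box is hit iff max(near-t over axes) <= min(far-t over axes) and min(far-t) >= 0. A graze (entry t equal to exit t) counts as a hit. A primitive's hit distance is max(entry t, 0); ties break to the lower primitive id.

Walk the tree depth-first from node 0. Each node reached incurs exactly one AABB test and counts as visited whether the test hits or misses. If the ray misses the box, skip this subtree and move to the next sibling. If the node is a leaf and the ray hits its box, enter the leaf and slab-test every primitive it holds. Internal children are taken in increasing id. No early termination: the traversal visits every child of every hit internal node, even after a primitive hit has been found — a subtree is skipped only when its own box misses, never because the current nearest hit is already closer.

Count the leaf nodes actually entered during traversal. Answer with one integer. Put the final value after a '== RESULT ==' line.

Traverse from the root:
N0 x:[13,48] y:[16,69/2] z:[35/3,74/3] -> hit [16,74/3], descend [3, 4, 15, 18]
  N3 x:[13,48] y:[26,34] z:[12,52/3] -> miss, prune
  N4 x:[28,47] y:[26,69/2] z:[21,74/3] -> miss, prune
  N15 x:[15,43] y:[16,43/2] z:[35/3,61/3] -> hit [16,61/3], descend [5, 9, 10, 17]
    N5 x:[32,43] y:[37/2,20] z:[52/3,61/3] -> miss, prune
    N9 x:[15,18] y:[16,19] z:[47/3,50/3] -> hit [16,50/3] leaf, test {P10@t=16}
    N10 x:[15,17] y:[33/2,19] z:[53/3,55/3] -> miss, prune
    N17 x:[15,18] y:[20,43/2] z:[35/3,40/3] -> miss, prune
  N18 x:[13,28] y:[43/2,32] z:[20,24] -> hit [43/2,24], descend [14, 16, 19, 25]
    N14 x:[13,18] y:[31,63/2] z:[70/3,24] -> miss, prune
    N16 x:[22,26] y:[29,32] z:[62/3,22] -> miss, prune
    N19 x:[18,26] y:[43/2,26] z:[20,65/3] -> hit [43/2,65/3], descend [13, 23]
      N13 x:[21,26] y:[47/2,26] z:[20,65/3] -> miss, prune
      N23 x:[18,22] y:[43/2,47/2] z:[61/3,65/3] -> hit [43/2,65/3] leaf, test {P7@t=43/2}
    N25 x:[25,28] y:[53/2,28] z:[67/3,70/3] -> miss, prune

Summary -> nodes [0, 3, 4, 15, 5, 9, 10, 17, 18, 14, 16, 19, 13, 23, 25]; box-tests=15; leaf-entries=2; first=P10

== RESULT ==
2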